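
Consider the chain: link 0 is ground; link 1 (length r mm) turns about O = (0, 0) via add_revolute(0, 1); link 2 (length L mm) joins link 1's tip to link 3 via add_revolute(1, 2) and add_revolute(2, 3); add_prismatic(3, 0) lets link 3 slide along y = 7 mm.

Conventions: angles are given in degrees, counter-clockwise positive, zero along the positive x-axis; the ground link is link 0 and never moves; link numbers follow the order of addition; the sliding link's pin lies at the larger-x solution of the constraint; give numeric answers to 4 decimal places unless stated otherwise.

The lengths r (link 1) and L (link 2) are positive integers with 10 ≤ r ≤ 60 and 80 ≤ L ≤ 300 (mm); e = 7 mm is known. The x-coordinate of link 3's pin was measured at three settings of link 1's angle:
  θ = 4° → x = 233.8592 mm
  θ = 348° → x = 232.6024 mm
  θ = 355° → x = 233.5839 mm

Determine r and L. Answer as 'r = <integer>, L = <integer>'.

constraint per measurement: (x − r cos θ)² + (r sin θ − e)² = L²
subtracting the θ₁ and θ₂ equations cancels the r² and L² terms:
r = (x₁² − x₂²) / (2[(x₁cos θ₁ + e sin θ₁) − (x₂cos θ₂ + e sin θ₂)]) = 38.0004 → r = 38
L² = (x₁ − r cos θ₁)² + (r sin θ₁ − e)² = 38416.0106 → L = 196.0000 → L = 196
check at θ₃=355°: x = 233.5839 (printed 233.5839) ✓

r = 38, L = 196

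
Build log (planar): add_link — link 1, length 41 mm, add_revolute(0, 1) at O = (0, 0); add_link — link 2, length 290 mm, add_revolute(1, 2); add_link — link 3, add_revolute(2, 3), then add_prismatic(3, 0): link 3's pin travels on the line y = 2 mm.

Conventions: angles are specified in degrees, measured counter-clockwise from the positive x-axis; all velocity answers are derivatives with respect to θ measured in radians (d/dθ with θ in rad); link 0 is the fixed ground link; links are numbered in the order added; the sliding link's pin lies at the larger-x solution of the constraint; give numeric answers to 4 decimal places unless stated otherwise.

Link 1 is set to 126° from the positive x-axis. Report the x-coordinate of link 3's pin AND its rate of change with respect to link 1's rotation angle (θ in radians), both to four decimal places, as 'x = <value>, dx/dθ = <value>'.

geometry: r = 41 mm, L = 290 mm, e = 2 mm
crank pin P = (r cos θ, r sin θ) = (-24.099195, 33.169697)
h = r sin θ − e = 33.169697 − 2 = 31.169697
x = r cos θ + √(L² − h²) = -24.099195 + 288.320048 = 264.220853
dx/dθ = −r sin θ − h·r cos θ/√(L² − h²) (θ in radians; h = 31.169697) = -30.564382

x = 264.2209, dx/dθ = -30.5644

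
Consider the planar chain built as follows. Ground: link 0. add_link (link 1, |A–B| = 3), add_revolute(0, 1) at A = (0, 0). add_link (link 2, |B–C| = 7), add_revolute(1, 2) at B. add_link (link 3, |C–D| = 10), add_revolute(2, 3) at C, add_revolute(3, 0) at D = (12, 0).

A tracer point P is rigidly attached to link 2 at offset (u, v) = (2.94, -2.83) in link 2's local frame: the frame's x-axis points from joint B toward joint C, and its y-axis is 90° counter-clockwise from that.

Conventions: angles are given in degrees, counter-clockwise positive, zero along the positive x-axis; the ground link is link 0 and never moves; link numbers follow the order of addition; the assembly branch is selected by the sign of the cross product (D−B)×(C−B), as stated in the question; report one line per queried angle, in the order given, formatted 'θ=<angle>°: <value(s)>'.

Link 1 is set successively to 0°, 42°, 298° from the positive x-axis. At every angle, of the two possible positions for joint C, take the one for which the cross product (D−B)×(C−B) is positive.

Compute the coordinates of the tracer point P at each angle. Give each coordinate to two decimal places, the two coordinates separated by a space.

A=(0,0), D=(12.00,0)
θ=0°: B = A + 3.00·(cos0°, sin0°) = (3.0000, 0.0000)
θ=0°: |BD| = 9.0000
θ=0°: circle(B,7.00) ∩ circle(D,10.00): a=1.6667, h=6.7987
θ=0°:   candidates: C₊=(4.6667,6.7987) cross=61.188; C₋=(4.6667,-6.7987) cross=-61.188
θ=0°:   branch + wants cross > 0 → take C=(4.6667,6.7987) (cross=61.188)
θ=0°: ex = (C−B)/|BC| = (0.2381,0.9712); ey = (-0.9712,0.2381)
θ=0°: P = B + 2.94·ex + -2.83·ey = (6.4486,2.1816)
θ=42°: B = A + 3.00·(cos42°, sin42°) = (2.2294, 2.0074)
θ=42°: |BD| = 9.9746
θ=42°: circle(B,7.00) ∩ circle(D,10.00): a=2.4308, h=6.5644
θ=42°:   candidates: C₊=(5.9316,7.9483) cross=65.477; C₋=(3.2895,-4.9119) cross=-65.477
θ=42°:   branch + wants cross > 0 → take C=(5.9316,7.9483) (cross=65.477)
θ=42°: ex = (C−B)/|BC| = (0.5289,0.8487); ey = (-0.8487,0.5289)
θ=42°: P = B + 2.94·ex + -2.83·ey = (6.1862,3.0058)
θ=298°: B = A + 3.00·(cos298°, sin298°) = (1.4084, -2.6488)
θ=298°: |BD| = 10.9178
θ=298°: circle(B,7.00) ∩ circle(D,10.00): a=3.1233, h=6.2646
θ=298°:   candidates: C₊=(2.9185,4.1863) cross=68.396; C₋=(5.9583,-7.9685) cross=-68.396
θ=298°:   branch + wants cross > 0 → take C=(2.9185,4.1863) (cross=68.396)
θ=298°: ex = (C−B)/|BC| = (0.2157,0.9765); ey = (-0.9765,0.2157)
θ=298°: P = B + 2.94·ex + -2.83·ey = (4.8060,-0.3886)

θ=0°: 6.45 2.18
θ=42°: 6.19 3.01
θ=298°: 4.81 -0.39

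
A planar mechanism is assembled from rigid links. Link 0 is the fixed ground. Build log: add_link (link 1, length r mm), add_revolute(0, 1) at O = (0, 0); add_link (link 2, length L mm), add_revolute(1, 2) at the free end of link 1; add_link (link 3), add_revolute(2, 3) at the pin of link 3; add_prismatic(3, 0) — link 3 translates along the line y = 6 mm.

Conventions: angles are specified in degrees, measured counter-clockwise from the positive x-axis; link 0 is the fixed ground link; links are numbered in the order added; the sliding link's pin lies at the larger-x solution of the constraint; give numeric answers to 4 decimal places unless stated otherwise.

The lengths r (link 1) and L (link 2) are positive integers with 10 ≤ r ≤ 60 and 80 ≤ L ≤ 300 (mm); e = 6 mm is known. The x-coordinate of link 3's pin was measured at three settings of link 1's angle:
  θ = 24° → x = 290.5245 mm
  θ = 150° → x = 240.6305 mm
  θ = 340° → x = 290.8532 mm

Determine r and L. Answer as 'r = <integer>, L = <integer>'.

constraint per measurement: (x − r cos θ)² + (r sin θ − e)² = L²
subtracting the θ₁ and θ₂ equations cancels the r² and L² terms:
r = (x₁² − x₂²) / (2[(x₁cos θ₁ + e sin θ₁) − (x₂cos θ₂ + e sin θ₂)]) = 28.0000 → r = 28
L² = (x₁ − r cos θ₁)² + (r sin θ₁ − e)² = 70225.0107 → L = 265.0000 → L = 265
check at θ₃=340°: x = 290.8532 (printed 290.8532) ✓

r = 28, L = 265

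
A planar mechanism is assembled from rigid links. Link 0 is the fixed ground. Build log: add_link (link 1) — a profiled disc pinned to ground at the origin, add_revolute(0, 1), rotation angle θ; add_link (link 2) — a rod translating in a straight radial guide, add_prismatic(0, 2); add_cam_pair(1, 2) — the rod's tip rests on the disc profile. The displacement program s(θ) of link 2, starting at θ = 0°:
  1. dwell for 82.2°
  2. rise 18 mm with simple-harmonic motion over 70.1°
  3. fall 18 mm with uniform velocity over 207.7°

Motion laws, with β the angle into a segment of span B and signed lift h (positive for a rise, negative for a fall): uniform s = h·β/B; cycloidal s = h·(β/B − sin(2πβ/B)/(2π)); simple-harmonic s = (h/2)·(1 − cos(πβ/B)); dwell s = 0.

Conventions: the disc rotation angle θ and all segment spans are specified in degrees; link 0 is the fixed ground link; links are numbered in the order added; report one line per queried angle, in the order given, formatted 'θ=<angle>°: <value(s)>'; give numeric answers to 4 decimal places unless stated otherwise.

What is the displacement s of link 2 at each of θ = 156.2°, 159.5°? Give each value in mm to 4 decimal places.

seg 1 [0°–82.2°] dwell: s stays 0.0000
seg 2 [82.2°–152.3°] simple-harmonic, h=18: full span → s += 18 → s = 18.0000
seg 3 [152.3°–360°] uniform, h=-18: θ=156.2° here. β=3.9, B=207.7. -18·3.9/207.7 = -0.3380 → s = 17.6620
seg 3 [152.3°–360°] uniform, h=-18: θ=159.5° here. β=7.2, B=207.7. -18·7.2/207.7 = -0.6240 → s = 17.3760

θ=156.2°: 17.6620
θ=159.5°: 17.3760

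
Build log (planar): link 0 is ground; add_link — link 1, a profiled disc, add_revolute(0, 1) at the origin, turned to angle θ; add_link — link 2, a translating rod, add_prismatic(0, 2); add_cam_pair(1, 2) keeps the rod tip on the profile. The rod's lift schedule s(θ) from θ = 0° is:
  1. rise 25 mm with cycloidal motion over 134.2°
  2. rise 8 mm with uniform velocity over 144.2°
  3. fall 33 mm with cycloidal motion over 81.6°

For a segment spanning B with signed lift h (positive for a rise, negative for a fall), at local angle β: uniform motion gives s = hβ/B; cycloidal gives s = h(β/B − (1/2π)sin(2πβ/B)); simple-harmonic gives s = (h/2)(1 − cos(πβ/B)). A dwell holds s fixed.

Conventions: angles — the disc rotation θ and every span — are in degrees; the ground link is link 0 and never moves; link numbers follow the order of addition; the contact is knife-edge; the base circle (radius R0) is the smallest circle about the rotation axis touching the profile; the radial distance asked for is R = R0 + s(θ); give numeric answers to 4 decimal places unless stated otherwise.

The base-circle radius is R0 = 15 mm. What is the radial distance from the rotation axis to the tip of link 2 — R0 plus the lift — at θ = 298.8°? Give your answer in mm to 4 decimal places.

seg 1 [0°–134.2°] cycloidal, h=25: full span → s += 25 → s = 25.0000
seg 2 [134.2°–278.4°] uniform, h=8: full span → s += 8 → s = 33.0000
seg 3 [278.4°–360°] cycloidal, h=-33: θ=298.8° here. β=20.4, B=81.6. -33·(0.2500 − sin(2π·0.2500)/(2π)) = -2.9979 → s = 30.0021
R = R0 + s = 15 + 30.0021 = 45.0021

45.0021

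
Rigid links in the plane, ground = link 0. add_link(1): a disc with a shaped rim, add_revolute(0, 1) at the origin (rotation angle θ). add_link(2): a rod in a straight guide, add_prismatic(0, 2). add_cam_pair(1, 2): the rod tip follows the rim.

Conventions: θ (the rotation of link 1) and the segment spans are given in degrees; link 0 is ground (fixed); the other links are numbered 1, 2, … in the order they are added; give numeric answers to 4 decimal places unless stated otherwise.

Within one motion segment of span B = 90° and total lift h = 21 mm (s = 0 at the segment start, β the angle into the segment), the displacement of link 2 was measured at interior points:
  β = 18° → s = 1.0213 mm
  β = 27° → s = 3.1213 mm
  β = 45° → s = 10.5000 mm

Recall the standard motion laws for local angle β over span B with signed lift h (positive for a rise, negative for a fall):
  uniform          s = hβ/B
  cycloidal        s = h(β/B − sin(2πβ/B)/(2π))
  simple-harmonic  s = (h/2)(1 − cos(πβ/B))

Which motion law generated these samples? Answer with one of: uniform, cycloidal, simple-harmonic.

candidates at β/B = r: uniform s = h·r (linear in β); cycloidal s = h·(r − sin(2πr)/(2π)); simple-harmonic s = (h/2)(1 − cos(πr))
β=18°: printed 1.0213 | uniform 4.2000, cycloidal 1.0213, simple-harmonic 2.0053
β=27°: printed 3.1213 | uniform 6.3000, cycloidal 3.1213, simple-harmonic 4.3283
β=45°: printed 10.5000 | uniform 10.5000, cycloidal 10.5000, simple-harmonic 10.5000
only one law matches every sample → cycloidal

cycloidal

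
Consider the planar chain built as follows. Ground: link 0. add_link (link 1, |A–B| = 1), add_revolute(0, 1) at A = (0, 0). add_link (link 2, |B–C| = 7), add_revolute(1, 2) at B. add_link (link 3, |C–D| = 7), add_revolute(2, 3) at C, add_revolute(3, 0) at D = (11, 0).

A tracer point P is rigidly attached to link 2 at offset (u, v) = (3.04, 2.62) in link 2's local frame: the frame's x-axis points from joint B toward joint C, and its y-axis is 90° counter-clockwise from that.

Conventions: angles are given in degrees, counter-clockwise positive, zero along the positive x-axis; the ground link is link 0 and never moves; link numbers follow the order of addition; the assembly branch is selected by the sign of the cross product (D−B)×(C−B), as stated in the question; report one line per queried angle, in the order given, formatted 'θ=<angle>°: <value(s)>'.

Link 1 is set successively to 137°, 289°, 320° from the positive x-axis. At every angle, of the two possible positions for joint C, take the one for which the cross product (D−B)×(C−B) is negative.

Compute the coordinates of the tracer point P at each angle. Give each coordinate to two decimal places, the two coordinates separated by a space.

A=(0,0), D=(11.00,0)
θ=137°: B = A + 1.00·(cos137°, sin137°) = (-0.7314, 0.6820)
θ=137°: |BD| = 11.7512
θ=137°: circle(B,7.00) ∩ circle(D,7.00): a=5.8756, h=3.8049
θ=137°:   candidates: C₊=(5.3551,4.1395) cross=44.712; C₋=(4.9135,-3.4575) cross=-44.712
θ=137°:   branch - wants cross < 0 → take C=(4.9135,-3.4575) (cross=-44.712)
θ=137°: ex = (C−B)/|BC| = (0.8064,-0.5914); ey = (0.5914,0.8064)
θ=137°: P = B + 3.04·ex + 2.62·ey = (3.2695,0.9970)
θ=289°: B = A + 1.00·(cos289°, sin289°) = (0.3256, -0.9455)
θ=289°: |BD| = 10.7162
θ=289°: circle(B,7.00) ∩ circle(D,7.00): a=5.3581, h=4.5045
θ=289°:   candidates: C₊=(5.2653,4.0142) cross=48.271; C₋=(6.0602,-4.9597) cross=-48.271
θ=289°:   branch - wants cross < 0 → take C=(6.0602,-4.9597) (cross=-48.271)
θ=289°: ex = (C−B)/|BC| = (0.8192,-0.5735); ey = (0.5735,0.8192)
θ=289°: P = B + 3.04·ex + 2.62·ey = (4.3185,-0.5424)
θ=320°: B = A + 1.00·(cos320°, sin320°) = (0.7660, -0.6428)
θ=320°: |BD| = 10.2541
θ=320°: circle(B,7.00) ∩ circle(D,7.00): a=5.1271, h=4.7658
θ=320°:   candidates: C₊=(5.5843,4.4351) cross=48.870; C₋=(6.1818,-5.0779) cross=-48.870
θ=320°:   branch - wants cross < 0 → take C=(6.1818,-5.0779) (cross=-48.870)
θ=320°: ex = (C−B)/|BC| = (0.7737,-0.6336); ey = (0.6336,0.7737)
θ=320°: P = B + 3.04·ex + 2.62·ey = (4.7780,-0.5418)

θ=137°: 3.27 1.00
θ=289°: 4.32 -0.54
θ=320°: 4.78 -0.54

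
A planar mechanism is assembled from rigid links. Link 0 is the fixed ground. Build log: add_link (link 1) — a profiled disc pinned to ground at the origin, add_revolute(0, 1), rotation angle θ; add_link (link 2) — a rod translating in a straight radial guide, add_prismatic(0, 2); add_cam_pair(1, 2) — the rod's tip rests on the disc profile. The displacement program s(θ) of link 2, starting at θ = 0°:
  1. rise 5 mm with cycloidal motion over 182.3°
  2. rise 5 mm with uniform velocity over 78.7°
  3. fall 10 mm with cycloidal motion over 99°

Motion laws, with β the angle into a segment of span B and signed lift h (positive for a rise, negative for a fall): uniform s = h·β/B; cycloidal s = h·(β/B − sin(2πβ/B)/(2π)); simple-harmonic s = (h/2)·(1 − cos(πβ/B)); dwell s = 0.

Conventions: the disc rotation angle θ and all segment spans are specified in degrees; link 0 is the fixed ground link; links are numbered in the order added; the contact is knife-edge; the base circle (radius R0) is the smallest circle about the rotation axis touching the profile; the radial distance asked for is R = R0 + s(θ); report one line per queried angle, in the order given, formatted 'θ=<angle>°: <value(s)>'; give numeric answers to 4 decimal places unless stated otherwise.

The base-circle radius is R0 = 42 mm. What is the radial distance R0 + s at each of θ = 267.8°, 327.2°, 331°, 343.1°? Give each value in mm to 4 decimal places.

seg 1 [0°–182.3°] cycloidal, h=5: full span → s += 5 → s = 5.0000
seg 2 [182.3°–261°] uniform, h=5: full span → s += 5 → s = 10.0000
seg 3 [261°–360°] cycloidal, h=-10: θ=267.8° here. β=6.8, B=99. -10·(0.0687 − sin(2π·0.0687)/(2π)) = -0.0211 → s = 9.9789
seg 3 [261°–360°] cycloidal, h=-10: θ=327.2° here. β=66.2, B=99. -10·(0.6687 − sin(2π·0.6687)/(2π)) = -8.0752 → s = 1.9248
seg 3 [261°–360°] cycloidal, h=-10: θ=331° here. β=70, B=99. -10·(0.7071 − sin(2π·0.7071)/(2π)) = -8.6047 → s = 1.3953
seg 3 [261°–360°] cycloidal, h=-10: θ=343.1° here. β=82.1, B=99. -10·(0.8293 − sin(2π·0.8293)/(2π)) = -9.6910 → s = 0.3090
θ=267.8°: R = R0 + s = 42 + 9.9789 = 51.9789
θ=327.2°: R = R0 + s = 42 + 1.9248 = 43.9248
θ=331°: R = R0 + s = 42 + 1.3953 = 43.3953
θ=343.1°: R = R0 + s = 42 + 0.3090 = 42.3090

θ=267.8°: 51.9789
θ=327.2°: 43.9248
θ=331°: 43.3953
θ=343.1°: 42.3090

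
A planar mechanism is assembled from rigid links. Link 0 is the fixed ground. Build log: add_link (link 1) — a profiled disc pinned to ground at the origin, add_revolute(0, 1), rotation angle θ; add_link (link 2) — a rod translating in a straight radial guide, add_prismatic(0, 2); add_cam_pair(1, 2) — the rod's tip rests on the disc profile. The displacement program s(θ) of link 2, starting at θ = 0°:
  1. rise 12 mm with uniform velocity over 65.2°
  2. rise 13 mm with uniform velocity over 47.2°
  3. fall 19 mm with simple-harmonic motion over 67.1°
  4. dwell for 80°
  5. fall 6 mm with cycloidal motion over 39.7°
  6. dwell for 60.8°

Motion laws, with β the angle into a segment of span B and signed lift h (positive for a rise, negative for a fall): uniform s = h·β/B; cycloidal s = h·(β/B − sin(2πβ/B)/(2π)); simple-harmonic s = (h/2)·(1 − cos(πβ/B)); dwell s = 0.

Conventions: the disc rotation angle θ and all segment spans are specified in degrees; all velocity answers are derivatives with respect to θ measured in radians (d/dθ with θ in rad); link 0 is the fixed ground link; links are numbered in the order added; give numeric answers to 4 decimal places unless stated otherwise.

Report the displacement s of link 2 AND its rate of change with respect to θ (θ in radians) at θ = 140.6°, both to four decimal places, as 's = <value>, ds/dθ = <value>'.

seg 1 [0°–65.2°] uniform, h=12: full span → s += 12 → s = 12.0000
seg 2 [65.2°–112.4°] uniform, h=13: full span → s += 13 → s = 25.0000
seg 3 [112.4°–179.5°] simple-harmonic, h=-19: θ=140.6° here. β=28.2, B=67.1. -19/2·(1 − cos(π·0.4203)) = -7.1452 → s = 17.8548
velocity in seg [112.4°–179.5°] (simple-harmonic), θ in radians: β = 28.2° = 0.4922 rad, B = 67.1° = 1.1711 rad; ds/dθ = (πh/(2B)) sin(πβ/B) = (π·(-19)/(2·1.1711)) sin(π·0.4203) = -24.689046 mm/rad

s = 17.8548, ds/dθ = -24.6890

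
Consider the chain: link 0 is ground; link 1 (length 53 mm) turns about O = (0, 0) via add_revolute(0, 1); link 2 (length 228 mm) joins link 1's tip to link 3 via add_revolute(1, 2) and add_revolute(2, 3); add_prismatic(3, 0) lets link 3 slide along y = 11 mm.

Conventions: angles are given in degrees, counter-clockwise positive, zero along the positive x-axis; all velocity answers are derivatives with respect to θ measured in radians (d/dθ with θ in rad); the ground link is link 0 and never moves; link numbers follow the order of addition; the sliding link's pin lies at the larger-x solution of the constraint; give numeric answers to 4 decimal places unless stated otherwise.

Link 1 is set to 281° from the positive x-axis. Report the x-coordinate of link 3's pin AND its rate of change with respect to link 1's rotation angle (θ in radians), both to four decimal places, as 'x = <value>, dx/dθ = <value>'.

geometry: r = 53 mm, L = 228 mm, e = 11 mm
crank pin P = (r cos θ, r sin θ) = (10.112877, -52.026241)
h = r sin θ − e = -52.026241 − 11 = -63.026241
x = r cos θ + √(L² − h²) = 10.112877 + 219.115707 = 229.228584
dx/dθ = −r sin θ − h·r cos θ/√(L² − h²) (θ in radians; h = -63.026241) = 54.935099

x = 229.2286, dx/dθ = 54.9351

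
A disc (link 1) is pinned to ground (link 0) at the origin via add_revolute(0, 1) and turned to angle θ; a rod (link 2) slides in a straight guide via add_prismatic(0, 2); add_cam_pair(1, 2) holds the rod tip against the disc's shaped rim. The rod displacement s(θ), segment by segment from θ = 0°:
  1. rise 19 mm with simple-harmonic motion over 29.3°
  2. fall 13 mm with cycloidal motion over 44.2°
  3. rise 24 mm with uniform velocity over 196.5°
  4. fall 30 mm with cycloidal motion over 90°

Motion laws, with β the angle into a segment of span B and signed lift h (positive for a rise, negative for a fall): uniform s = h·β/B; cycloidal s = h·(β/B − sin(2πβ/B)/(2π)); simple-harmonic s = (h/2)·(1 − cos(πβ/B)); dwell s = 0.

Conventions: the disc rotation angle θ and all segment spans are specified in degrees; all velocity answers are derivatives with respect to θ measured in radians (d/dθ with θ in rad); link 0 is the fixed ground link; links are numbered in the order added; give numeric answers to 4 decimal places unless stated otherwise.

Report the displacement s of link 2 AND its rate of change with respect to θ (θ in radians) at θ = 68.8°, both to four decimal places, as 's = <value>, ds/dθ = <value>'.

segment 1 (0° to 29.3°, simple-harmonic, h = 19) is passed completely: s = 0.0000 + (19) = 19.0000
θ = 68.8° falls in segment 2 (29.3° to 73.5°, cycloidal, h = -13): β = 68.8 − 29.3 = 39.5°, B = 44.2°; Δs = -13·(0.8937 − sin(2π·0.8937)/(2π)) = -12.8994; s = 19.0000 − 12.8994 = 6.1006
velocity in seg [29.3°–73.5°] (cycloidal), θ in radians: β = 39.5° = 0.6894 rad, B = 44.2° = 0.7714 rad; ds/dθ = (h/B)(1 − cos(2πβ/B)) = ((-13)/0.7714)(1 − cos(2π·0.8937)) = -3.623338 mm/rad

s = 6.1006, ds/dθ = -3.6233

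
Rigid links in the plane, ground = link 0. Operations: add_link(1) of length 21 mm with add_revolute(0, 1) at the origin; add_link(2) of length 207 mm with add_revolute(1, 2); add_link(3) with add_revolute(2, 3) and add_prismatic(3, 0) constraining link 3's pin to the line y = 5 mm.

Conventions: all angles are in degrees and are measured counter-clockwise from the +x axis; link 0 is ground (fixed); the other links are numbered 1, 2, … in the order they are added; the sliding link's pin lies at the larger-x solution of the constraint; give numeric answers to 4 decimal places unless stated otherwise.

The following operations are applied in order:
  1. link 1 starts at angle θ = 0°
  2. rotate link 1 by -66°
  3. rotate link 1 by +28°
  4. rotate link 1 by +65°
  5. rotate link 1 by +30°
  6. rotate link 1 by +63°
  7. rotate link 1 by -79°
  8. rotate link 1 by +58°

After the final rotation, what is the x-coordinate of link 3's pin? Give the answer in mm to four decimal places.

geometry: r = 21 mm, L = 207 mm, e = 5 mm; θ starts at 0°
rotate link 1 by -66°: θ ← 0° -66° = -66°
rotate link 1 by +28°: θ ← -66° +28° = -38°
rotate link 1 by +65°: θ ← -38° +65° = 27°
rotate link 1 by +30°: θ ← 27° +30° = 57°
rotate link 1 by +63°: θ ← 57° +63° = 120°
rotate link 1 by -79°: θ ← 120° -79° = 41°
rotate link 1 by +58°: θ ← 41° +58° = 99°
crank pin P = (r cos θ, r sin θ) = (-3.285124, 20.741455)
h = r sin θ − e = 20.741455 − 5 = 15.741455
x = r cos θ + √(L² − h²) = -3.285124 + 206.400597 = 203.115474

203.1155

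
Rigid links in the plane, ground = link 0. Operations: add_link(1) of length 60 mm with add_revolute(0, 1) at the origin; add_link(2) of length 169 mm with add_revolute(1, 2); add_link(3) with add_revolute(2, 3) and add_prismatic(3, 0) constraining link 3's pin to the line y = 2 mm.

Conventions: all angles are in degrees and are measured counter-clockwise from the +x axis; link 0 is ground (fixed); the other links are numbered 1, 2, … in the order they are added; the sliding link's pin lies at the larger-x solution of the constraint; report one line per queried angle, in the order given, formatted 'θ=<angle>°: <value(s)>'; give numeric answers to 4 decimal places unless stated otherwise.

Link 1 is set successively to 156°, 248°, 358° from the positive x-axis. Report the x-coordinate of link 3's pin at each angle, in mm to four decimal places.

geometry: r = 60 mm, L = 169 mm, e = 2 mm
θ=156°: crank pin P = (r cos θ, r sin θ) = (-54.812727, 24.404199)
θ=156°: h = r sin θ − e = 24.404199 − 2 = 22.404199
θ=156°: x = r cos θ + √(L² − h²) = -54.812727 + 167.508364 = 112.695636
θ=248°: crank pin P = (r cos θ, r sin θ) = (-22.476396, -55.631031)
θ=248°: h = r sin θ − e = -55.631031 − 2 = -57.631031
θ=248°: x = r cos θ + √(L² − h²) = -22.476396 + 158.869960 = 136.393565
θ=358°: crank pin P = (r cos θ, r sin θ) = (59.963450, -2.093970)
θ=358°: h = r sin θ − e = -2.093970 − 2 = -4.093970
θ=358°: x = r cos θ + √(L² − h²) = 59.963450 + 168.950405 = 228.913855

θ=156°: 112.6956
θ=248°: 136.3936
θ=358°: 228.9139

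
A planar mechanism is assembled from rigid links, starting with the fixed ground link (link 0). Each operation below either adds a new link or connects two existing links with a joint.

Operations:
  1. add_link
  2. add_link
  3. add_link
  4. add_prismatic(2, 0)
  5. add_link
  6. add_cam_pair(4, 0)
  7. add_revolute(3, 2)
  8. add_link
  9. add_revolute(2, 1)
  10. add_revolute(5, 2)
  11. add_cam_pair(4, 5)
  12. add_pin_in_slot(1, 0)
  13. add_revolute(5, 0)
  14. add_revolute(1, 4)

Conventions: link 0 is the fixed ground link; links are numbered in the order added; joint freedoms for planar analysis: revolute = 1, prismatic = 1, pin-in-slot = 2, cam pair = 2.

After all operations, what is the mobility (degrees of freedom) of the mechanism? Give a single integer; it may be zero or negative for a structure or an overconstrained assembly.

(L,J1,J2)=(1,0,0); link0 fixed
link1: (2,0,0)
link2: (3,0,0)
link3: (4,0,0)
P 2-0 [J1]: (4,1,0)
link4: (5,1,0)
C 4-0 [J2]: (5,1,1)
R 3-2 [J1]: (5,2,1)
link5: (6,2,1)
R 2-1 [J1]: (6,3,1)
R 5-2 [J1]: (6,4,1)
C 4-5 [J2]: (6,4,2)
PS 1-0 [J2]: (6,4,3)
R 5-0 [J1]: (6,5,3)
R 1-4 [J1]: (6,6,3)
Grübler: 3·5 − 2·6 − 3 = 0

M = 0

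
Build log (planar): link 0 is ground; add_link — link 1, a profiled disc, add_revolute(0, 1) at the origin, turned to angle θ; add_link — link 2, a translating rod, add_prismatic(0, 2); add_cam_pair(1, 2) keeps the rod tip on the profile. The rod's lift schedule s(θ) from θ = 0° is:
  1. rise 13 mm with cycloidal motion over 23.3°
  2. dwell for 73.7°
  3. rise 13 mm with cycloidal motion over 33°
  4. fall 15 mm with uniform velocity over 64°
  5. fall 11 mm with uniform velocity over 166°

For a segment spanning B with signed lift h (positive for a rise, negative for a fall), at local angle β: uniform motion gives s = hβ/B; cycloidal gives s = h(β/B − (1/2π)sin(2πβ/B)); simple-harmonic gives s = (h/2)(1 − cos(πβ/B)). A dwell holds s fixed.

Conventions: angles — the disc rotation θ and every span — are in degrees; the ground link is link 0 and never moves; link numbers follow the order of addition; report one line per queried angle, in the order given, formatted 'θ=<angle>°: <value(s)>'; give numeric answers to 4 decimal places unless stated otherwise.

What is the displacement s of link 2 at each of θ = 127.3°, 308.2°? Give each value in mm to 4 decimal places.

seg 1 [0°–23.3°] cycloidal, h=13: full span → s += 13 → s = 13.0000
seg 2 [23.3°–97°] dwell: s stays 13.0000
seg 3 [97°–130°] cycloidal, h=13: θ=127.3° here. β=30.3, B=33. 13·(0.9182 − sin(2π·0.9182)/(2π)) = 12.9538 → s = 25.9538
seg 3 [97°–130°] cycloidal, h=13: full span → s += 13 → s = 26.0000
seg 4 [130°–194°] uniform, h=-15: full span → s += -15 → s = 11.0000
seg 5 [194°–360°] uniform, h=-11: θ=308.2° here. β=114.2, B=166. -11·114.2/166 = -7.5675 → s = 3.4325

θ=127.3°: 25.9538
θ=308.2°: 3.4325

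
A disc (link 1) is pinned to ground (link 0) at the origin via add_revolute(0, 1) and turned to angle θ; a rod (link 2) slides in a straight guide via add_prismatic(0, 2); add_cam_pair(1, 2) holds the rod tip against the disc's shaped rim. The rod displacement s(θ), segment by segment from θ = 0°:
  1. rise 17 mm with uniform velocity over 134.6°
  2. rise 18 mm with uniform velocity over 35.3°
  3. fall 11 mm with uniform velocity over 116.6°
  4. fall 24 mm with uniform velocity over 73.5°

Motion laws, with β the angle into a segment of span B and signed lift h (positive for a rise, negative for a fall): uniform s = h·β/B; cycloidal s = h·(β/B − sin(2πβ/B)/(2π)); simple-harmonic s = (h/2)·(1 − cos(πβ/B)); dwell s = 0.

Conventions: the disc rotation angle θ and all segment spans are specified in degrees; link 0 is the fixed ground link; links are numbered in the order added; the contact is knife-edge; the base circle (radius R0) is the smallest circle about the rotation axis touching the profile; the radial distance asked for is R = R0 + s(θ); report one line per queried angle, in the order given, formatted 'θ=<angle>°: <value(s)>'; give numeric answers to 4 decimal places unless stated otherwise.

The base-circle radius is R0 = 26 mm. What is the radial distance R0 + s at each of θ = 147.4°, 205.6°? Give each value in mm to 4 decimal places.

segment 1 (0° to 134.6°, uniform, h = 17) is passed completely: s = 0.0000 + (17) = 17.0000
θ = 147.4° falls in segment 2 (134.6° to 169.9°, uniform, h = 18): β = 147.4 − 134.6 = 12.8°, B = 35.3°; Δs = 18·12.8/35.3 = 6.5269; s = 17.0000 + 6.5269 = 23.5269
segment 2 (134.6° to 169.9°, uniform, h = 18) is passed completely: s = 17.0000 + (18) = 35.0000
θ = 205.6° falls in segment 3 (169.9° to 286.5°, uniform, h = -11): β = 205.6 − 169.9 = 35.7°, B = 116.6°; Δs = -11·35.7/116.6 = -3.3679; s = 35.0000 − 3.3679 = 31.6321
θ=147.4°: R = R0 + s = 26 + 23.5269 = 49.5269
θ=205.6°: R = R0 + s = 26 + 31.6321 = 57.6321

θ=147.4°: 49.5269
θ=205.6°: 57.6321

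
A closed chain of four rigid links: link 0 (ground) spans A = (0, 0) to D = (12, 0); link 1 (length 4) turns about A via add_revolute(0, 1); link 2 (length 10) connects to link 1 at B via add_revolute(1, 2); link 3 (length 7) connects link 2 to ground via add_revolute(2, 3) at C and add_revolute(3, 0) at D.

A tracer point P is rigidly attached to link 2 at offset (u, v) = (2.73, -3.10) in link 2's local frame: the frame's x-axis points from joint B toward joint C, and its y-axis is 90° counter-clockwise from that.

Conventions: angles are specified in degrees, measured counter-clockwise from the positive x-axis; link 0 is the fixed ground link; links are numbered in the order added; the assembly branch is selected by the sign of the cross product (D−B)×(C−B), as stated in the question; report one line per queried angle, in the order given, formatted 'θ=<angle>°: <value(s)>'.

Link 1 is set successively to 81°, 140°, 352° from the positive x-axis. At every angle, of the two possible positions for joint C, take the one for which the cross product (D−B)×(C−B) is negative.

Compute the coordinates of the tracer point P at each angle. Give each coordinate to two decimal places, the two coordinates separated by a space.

A=(0,0), D=(12.00,0)
θ=81°: B = A + 4.00·(cos81°, sin81°) = (0.6257, 3.9508)
θ=81°: |BD| = 12.0409
θ=81°: circle(B,10.00) ∩ circle(D,7.00): a=8.1382, h=5.8111
θ=81°:   candidates: C₊=(10.2201,6.7699) cross=69.971; C₋=(6.4067,-4.2089) cross=-69.971
θ=81°:   branch - wants cross < 0 → take C=(6.4067,-4.2089) (cross=-69.971)
θ=81°: ex = (C−B)/|BC| = (0.5781,-0.8160); ey = (0.8160,0.5781)
θ=81°: P = B + 2.73·ex + -3.10·ey = (-0.3256,-0.0689)
θ=140°: B = A + 4.00·(cos140°, sin140°) = (-3.0642, 2.5712)
θ=140°: |BD| = 15.2820
θ=140°: circle(B,10.00) ∩ circle(D,7.00): a=9.3096, h=3.6511
θ=140°:   candidates: C₊=(6.7270,4.6039) cross=55.796; C₋=(5.4985,-2.5942) cross=-55.796
θ=140°:   branch - wants cross < 0 → take C=(5.4985,-2.5942) (cross=-55.796)
θ=140°: ex = (C−B)/|BC| = (0.8563,-0.5165); ey = (0.5165,0.8563)
θ=140°: P = B + 2.73·ex + -3.10·ey = (-2.3278,-1.4934)
θ=352°: B = A + 4.00·(cos352°, sin352°) = (3.9611, -0.5567)
θ=352°: |BD| = 8.0582
θ=352°: circle(B,10.00) ∩ circle(D,7.00): a=7.1936, h=6.9464
θ=352°:   candidates: C₊=(10.6576,6.8701) cross=55.975; C₋=(11.6173,-6.9895) cross=-55.975
θ=352°:   branch - wants cross < 0 → take C=(11.6173,-6.9895) (cross=-55.975)
θ=352°: ex = (C−B)/|BC| = (0.7656,-0.6433); ey = (0.6433,0.7656)
θ=352°: P = B + 2.73·ex + -3.10·ey = (4.0571,-4.6863)

θ=81°: -0.33 -0.07
θ=140°: -2.33 -1.49
θ=352°: 4.06 -4.69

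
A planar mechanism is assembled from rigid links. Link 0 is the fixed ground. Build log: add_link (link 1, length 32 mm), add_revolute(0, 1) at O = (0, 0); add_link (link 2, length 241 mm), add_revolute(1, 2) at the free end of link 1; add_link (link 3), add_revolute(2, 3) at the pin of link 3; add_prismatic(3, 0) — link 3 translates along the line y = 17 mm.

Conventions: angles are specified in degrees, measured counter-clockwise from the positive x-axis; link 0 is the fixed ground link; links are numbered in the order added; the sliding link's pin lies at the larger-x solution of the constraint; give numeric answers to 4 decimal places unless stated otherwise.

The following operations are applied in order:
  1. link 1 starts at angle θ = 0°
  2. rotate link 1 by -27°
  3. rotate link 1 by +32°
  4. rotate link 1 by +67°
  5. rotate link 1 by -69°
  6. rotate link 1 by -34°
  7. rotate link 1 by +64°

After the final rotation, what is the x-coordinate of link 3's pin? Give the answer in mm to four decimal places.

geometry: r = 32 mm, L = 241 mm, e = 17 mm; θ starts at 0°
rotate link 1 by -27°: θ ← 0° -27° = -27°
rotate link 1 by +32°: θ ← -27° +32° = 5°
rotate link 1 by +67°: θ ← 5° +67° = 72°
rotate link 1 by -69°: θ ← 72° -69° = 3°
rotate link 1 by -34°: θ ← 3° -34° = -31°
rotate link 1 by +64°: θ ← -31° +64° = 33°
crank pin P = (r cos θ, r sin θ) = (26.837458, 17.428449)
h = r sin θ − e = 17.428449 − 17 = 0.428449
x = r cos θ + √(L² − h²) = 26.837458 + 240.999619 = 267.837077

267.8371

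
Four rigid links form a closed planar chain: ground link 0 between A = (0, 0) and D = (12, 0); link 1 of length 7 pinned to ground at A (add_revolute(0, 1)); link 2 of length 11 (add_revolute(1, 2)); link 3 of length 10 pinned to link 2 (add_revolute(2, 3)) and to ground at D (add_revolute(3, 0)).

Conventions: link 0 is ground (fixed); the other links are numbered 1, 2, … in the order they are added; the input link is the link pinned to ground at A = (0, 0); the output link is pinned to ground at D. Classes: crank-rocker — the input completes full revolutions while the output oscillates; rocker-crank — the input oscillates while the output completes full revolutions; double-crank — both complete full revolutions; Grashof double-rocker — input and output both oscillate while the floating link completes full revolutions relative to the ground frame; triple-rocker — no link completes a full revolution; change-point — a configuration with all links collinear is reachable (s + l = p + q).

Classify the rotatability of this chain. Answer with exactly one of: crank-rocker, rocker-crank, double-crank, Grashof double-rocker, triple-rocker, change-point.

lengths: ground=12, input=7, coupler=11, output=10
sorted: s=7 (shortest), l=12 (longest), p+q=21
s + l = 19 vs p + q = 21
s + l < p + q (Grashof) with shortest = input link → crank-rocker

crank-rocker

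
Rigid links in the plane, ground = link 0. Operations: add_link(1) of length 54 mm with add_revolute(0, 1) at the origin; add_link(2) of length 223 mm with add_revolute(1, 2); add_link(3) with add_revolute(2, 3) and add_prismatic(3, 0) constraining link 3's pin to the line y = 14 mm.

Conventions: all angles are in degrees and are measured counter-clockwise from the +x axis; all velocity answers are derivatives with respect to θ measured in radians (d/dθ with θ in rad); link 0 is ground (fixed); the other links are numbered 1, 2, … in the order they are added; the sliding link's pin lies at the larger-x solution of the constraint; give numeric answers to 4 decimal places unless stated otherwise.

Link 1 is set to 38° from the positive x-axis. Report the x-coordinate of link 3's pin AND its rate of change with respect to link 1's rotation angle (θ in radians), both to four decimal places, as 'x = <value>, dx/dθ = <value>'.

geometry: r = 54 mm, L = 223 mm, e = 14 mm
crank pin P = (r cos θ, r sin θ) = (42.552581, 33.245720)
h = r sin θ − e = 33.245720 − 14 = 19.245720
x = r cos θ + √(L² − h²) = 42.552581 + 222.167960 = 264.720540
dx/dθ = −r sin θ − h·r cos θ/√(L² − h²) (θ in radians; h = 19.245720) = -36.931917

x = 264.7205, dx/dθ = -36.9319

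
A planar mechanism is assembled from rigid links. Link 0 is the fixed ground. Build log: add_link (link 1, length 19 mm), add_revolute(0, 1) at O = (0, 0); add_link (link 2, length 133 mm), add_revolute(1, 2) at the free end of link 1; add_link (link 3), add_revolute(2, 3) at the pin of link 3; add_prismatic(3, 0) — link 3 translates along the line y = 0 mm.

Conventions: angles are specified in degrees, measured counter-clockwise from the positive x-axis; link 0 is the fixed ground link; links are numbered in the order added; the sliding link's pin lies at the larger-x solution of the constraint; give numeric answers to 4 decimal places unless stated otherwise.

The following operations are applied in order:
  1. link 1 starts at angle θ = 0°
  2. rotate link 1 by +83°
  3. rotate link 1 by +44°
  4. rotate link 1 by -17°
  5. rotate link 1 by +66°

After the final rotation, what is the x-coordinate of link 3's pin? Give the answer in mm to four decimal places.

geometry: r = 19 mm, L = 133 mm, e = 0 mm; θ starts at 0°
rotate link 1 by +83°: θ ← 0° +83° = 83°
rotate link 1 by +44°: θ ← 83° +44° = 127°
rotate link 1 by -17°: θ ← 127° -17° = 110°
rotate link 1 by +66°: θ ← 110° +66° = 176°
crank pin P = (r cos θ, r sin θ) = (-18.953717, 1.325373)
h = r sin θ − e = 1.325373 − 0 = 1.325373
x = r cos θ + √(L² − h²) = -18.953717 + 132.993396 = 114.039679

114.0397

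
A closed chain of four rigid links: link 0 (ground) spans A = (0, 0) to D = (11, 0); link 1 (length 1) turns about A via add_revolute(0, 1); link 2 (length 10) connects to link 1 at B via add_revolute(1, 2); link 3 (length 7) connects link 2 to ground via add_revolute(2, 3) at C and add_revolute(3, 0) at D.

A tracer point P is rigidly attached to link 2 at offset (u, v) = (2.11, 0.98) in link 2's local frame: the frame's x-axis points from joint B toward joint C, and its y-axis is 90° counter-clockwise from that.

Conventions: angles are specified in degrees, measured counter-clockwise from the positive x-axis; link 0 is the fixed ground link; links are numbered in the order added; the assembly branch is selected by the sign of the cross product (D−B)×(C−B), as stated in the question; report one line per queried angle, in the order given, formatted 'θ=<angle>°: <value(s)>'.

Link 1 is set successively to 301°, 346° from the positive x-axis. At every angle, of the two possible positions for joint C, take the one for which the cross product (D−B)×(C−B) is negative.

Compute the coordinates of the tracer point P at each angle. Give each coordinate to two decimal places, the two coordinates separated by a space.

A=(0,0), D=(11.00,0)
θ=301°: B = A + 1.00·(cos301°, sin301°) = (0.5150, -0.8572)
θ=301°: |BD| = 10.5199
θ=301°: circle(B,10.00) ∩ circle(D,7.00): a=7.6839, h=6.3998
θ=301°:   candidates: C₊=(7.6520,6.1474) cross=67.325; C₋=(8.6949,-6.6096) cross=-67.325
θ=301°:   branch - wants cross < 0 → take C=(8.6949,-6.6096) (cross=-67.325)
θ=301°: ex = (C−B)/|BC| = (0.8180,-0.5752); ey = (0.5752,0.8180)
θ=301°: P = B + 2.11·ex + 0.98·ey = (2.8047,-1.2693)
θ=346°: B = A + 1.00·(cos346°, sin346°) = (0.9703, -0.2419)
θ=346°: |BD| = 10.0326
θ=346°: circle(B,10.00) ∩ circle(D,7.00): a=7.5580, h=6.5480
θ=346°:   candidates: C₊=(8.3682,6.4864) cross=65.694; C₋=(8.6840,-6.6058) cross=-65.694
θ=346°:   branch - wants cross < 0 → take C=(8.6840,-6.6058) (cross=-65.694)
θ=346°: ex = (C−B)/|BC| = (0.7714,-0.6364); ey = (0.6364,0.7714)
θ=346°: P = B + 2.11·ex + 0.98·ey = (3.2215,-0.8287)

θ=301°: 2.80 -1.27
θ=346°: 3.22 -0.83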